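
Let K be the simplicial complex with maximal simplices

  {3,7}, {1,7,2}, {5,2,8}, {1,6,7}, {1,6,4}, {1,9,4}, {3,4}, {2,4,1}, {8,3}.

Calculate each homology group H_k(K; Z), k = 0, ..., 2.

Order the vertices as 1 < 2 < 3 < 4 < 5 < 6 < 7 < 8 < 9. Listing each simplex with vertices in this order, K has dimension 2 with simplices:

  0-simplices (9): [1], [2], [3], [4], [5], [6], [7], [8], [9]
  1-simplices (16): [1,2], [1,4], [1,6], [1,7], [1,9], [2,4], [2,5], [2,7], [2,8], [3,4], [3,7], [3,8], [4,6], [4,9], [5,8], [6,7]
  2-simplices (6): [1,2,4], [1,2,7], [1,4,6], [1,4,9], [1,6,7], [2,5,8]

giving chain groups C_0 ≅ Z^9, C_1 ≅ Z^16, C_2 ≅ Z^6.

∂_1: C_1 → C_0 sends each edge [p,q] (with p < q) to q − p. For instance
  ∂[4,6] = [6] − [4].
The 9×16 boundary matrix has rank 8 and Smith normal form diag(1,1,1,1,1,1,1,1).

∂_2: C_2 → C_1 maps a triangle to the signed sum of its edges. For instance
  ∂[2,5,8] = [5,8] − [2,8] + [2,5],
  ∂[1,4,9] = [4,9] − [1,9] + [1,4].
As a 16×6 matrix over Z this has rank 6, with invariant factors (1,1,1,1,1,1).

Reading off H_k = ker ∂_k / im ∂_{k+1}:

  H_0: rank C_0 − rank ∂_1 = 9 − 8 = 1, and the invariant factors of ∂_1 are all 1, so H_0 = Z.
  H_1: rank ker ∂_1 − rank ∂_2 = (16 − 8) − 6 = 2, and the invariant factors of ∂_2 are all 1, so H_1 = Z^2.
  H_2: rank ker ∂_2 − rank ∂_3 = (6 − 6) − 0 = 0, and there is no ∂_3, so H_2 = 0.

H_0 = Z,  H_1 = Z^2,  H_2 = 0.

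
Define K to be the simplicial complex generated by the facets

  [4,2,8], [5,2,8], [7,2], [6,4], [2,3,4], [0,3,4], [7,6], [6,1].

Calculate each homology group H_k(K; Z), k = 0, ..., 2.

Fix the vertex order 0 < 1 < 2 < 3 < 4 < 5 < 6 < 7 < 8 and write every simplex with vertices in increasing order. Then dim K = 2 and the simplices of K are:

  0-simplices (9): [0], [1], [2], [3], [4], [5], [6], [7], [8]
  1-simplices (13): [0,3], [0,4], [1,6], [2,3], [2,4], [2,5], [2,7], [2,8], [3,4], [4,6], [4,8], [5,8], [6,7]
  2-simplices (4): [0,3,4], [2,3,4], [2,4,8], [2,5,8]

giving chain groups C_0 ≅ Z^9, C_1 ≅ Z^13, C_2 ≅ Z^4.

∂_1: C_1 → C_0 maps an edge to its endpoints' difference, ∂[p,q] = q − p. For instance
  ∂[3,4] = [4] − [3].
As a 9×13 matrix over Z this has rank 8, with invariant factors (1,1,1,1,1,1,1,1).

The boundary map ∂_2: C_2 → C_1 maps a triangle to the signed sum of its edges. For instance
  ∂[2,5,8] = [5,8] − [2,8] + [2,5],
  ∂[0,3,4] = [3,4] − [0,4] + [0,3].
As a 13×4 matrix over Z this has rank 4, with invariant factors (1,1,1,1).

Computing H_k = (kernel of ∂_k) / (image of ∂_{k+1}):

  H_0: rank C_0 − rank ∂_1 = 9 − 8 = 1, and the invariant factors of ∂_1 are all 1, so H_0 = Z.
  H_1: rank ker ∂_1 − rank ∂_2 = (13 − 8) − 4 = 1, and the invariant factors of ∂_2 are all 1, so H_1 = Z.
  H_2: rank ker ∂_2 − rank ∂_3 = (4 − 4) − 0 = 0, and there is no ∂_3, so H_2 = 0.

As a check, the Euler characteristic is 9 − 13 + 4 = 0, which agrees with 1 − 1 + 0 = 0.

H_0 ≅ Z,  H_1 ≅ Z,  H_2 = 0.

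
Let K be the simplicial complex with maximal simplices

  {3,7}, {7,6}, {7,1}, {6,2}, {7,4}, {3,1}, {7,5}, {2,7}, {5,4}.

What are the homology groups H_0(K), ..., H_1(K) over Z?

H_0 = Z,  H_1 = Z^3.

Take the total order 1 < 2 < 3 < 4 < 5 < 6 < 7 on the vertex set. Then K (dimension 1) consists of the simplices:

  0-simplices (7): [1], [2], [3], [4], [5], [6], [7]
  1-simplices (9): [1,3], [1,7], [2,6], [2,7], [3,7], [4,5], [4,7], [5,7], [6,7]

giving chain groups C_0 ≅ Z^7, C_1 ≅ Z^9.

∂_1: C_1 → C_0 sends each edge [p,q] (with p < q) to q − p. For instance
  ∂[6,7] = [7] − [6].
The 7×9 boundary matrix has rank 6 and Smith normal form diag(1,1,1,1,1,1).

From H_k ≅ ker(∂_k) / im(∂_{k+1}) we obtain:

  H_0: rank C_0 − rank ∂_1 = 7 − 6 = 1, and the invariant factors of ∂_1 are all 1, so H_0 = Z.
  H_1: rank ker ∂_1 − rank ∂_2 = (9 − 6) − 0 = 3, and there is no ∂_2, so H_1 = Z^3.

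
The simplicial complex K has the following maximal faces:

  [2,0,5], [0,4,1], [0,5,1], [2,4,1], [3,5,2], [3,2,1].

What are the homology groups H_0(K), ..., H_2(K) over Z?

Order the vertices as 0 < 1 < 2 < 3 < 4 < 5. Listing each simplex with vertices in this order, K has dimension 2 with simplices:

  0-simplices (6): [0], [1], [2], [3], [4], [5]
  1-simplices (12): [0,1], [0,2], [0,4], [0,5], [1,2], [1,3], [1,4], [1,5], [2,3], [2,4], [2,5], [3,5]
  2-simplices (6): [0,1,4], [0,1,5], [0,2,5], [1,2,3], [1,2,4], [2,3,5]

giving chain groups C_0 ≅ Z^6, C_1 ≅ Z^12, C_2 ≅ Z^6.

∂_1: C_1 → C_0 is given by ∂[p,q] = [q] − [p]. For instance
  ∂[1,3] = [3] − [1].
The resulting 6×12 matrix has rank 5, and its Smith normal form has invariant factors (1,1,1,1,1).

Boundary ∂_2: C_2 → C_1 sends each 2-simplex [p,q,r] to [q,r] − [p,r] + [p,q]. For instance
  ∂[0,2,5] = [2,5] − [0,5] + [0,2],
  ∂[0,1,4] = [1,4] − [0,4] + [0,1].
As a 12×6 matrix over Z this has rank 6, with invariant factors (1,1,1,1,1,1).

Now H_k = ker ∂_k / im ∂_{k+1}, so:

  H_0: rank C_0 − rank ∂_1 = 6 − 5 = 1, and the invariant factors of ∂_1 are all 1, so H_0 ≅ Z.
  H_1: rank ker ∂_1 − rank ∂_2 = (12 − 5) − 6 = 1, and the invariant factors of ∂_2 are all 1, so H_1 ≅ Z.
  H_2: rank ker ∂_2 − rank ∂_3 = (6 − 6) − 0 = 0, and there is no ∂_3, so H_2 ≅ 0.

(K is a triangulation of the cylinder S^1 x I.)

H_0 ≅ Z,  H_1 ≅ Z,  H_2 = 0.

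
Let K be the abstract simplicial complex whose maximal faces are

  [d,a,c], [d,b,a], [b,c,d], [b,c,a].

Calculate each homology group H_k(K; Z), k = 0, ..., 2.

H_0 ≅ Z,  H_1 = 0,  H_2 ≅ Z.

K has 4 vertices, 6 edges, 4 triangles.
rank ∂_0 = 0, rank ∂_1 = 3 ⇒ b_0 = 4 − 0 − 3 = 1; all invariant factors of ∂_1 are 1 so no torsion. So H_0 = Z.
rank ∂_1 = 3, rank ∂_2 = 3 ⇒ b_1 = 6 − 3 − 3 = 0; all invariant factors of ∂_2 are 1 so no torsion. So H_1 = 0.
rank ∂_2 = 3, rank ∂_3 = 0 ⇒ b_2 = 4 − 3 − 0 = 1. So H_2 = Z.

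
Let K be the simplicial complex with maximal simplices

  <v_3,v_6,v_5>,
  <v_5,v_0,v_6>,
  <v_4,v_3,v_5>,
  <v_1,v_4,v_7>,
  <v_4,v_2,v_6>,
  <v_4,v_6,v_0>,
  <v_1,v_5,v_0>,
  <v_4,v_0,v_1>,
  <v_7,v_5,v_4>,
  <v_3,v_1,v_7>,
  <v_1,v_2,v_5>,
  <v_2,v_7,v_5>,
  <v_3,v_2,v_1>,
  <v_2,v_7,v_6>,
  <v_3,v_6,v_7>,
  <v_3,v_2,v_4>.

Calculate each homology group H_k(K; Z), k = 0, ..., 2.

H_0 = Z,  H_1 = Z^2,  H_2 = Z.

Order the vertices as v_0 < v_1 < v_2 < v_3 < v_4 < v_5 < v_6 < v_7. Listing each simplex with vertices in this order, K has dimension 2 with simplices:

  0-simplices (8): [v_0], [v_1], [v_2], [v_3], [v_4], [v_5], [v_6], [v_7]
  1-simplices (24): (24 of them)
  2-simplices (16): (16 of them)

so the chain groups are C_0 ≅ Z^8, C_1 ≅ Z^24, C_2 ≅ Z^16.

∂_1: C_1 → C_0 is given by ∂[p,q] = [q] − [p]. For instance
  ∂[v_1,v_4] = [v_4] − [v_1].
The 8×24 boundary matrix has rank 7 and Smith normal form diag(1,1,1,1,1,1,1).

The boundary map ∂_2: C_2 → C_1 maps a triangle to the signed sum of its edges. For instance
  ∂[v_1,v_4,v_7] = [v_4,v_7] − [v_1,v_7] + [v_1,v_4],
  ∂[v_2,v_4,v_6] = [v_4,v_6] − [v_2,v_6] + [v_2,v_4].
The resulting 24×16 matrix has rank 15, and its Smith normal form has invariant factors (1,1,1,1,1,1,1,1,1,1,1,1,1,1,1).

Now H_k = ker ∂_k / im ∂_{k+1}, so:

  H_0: rank C_0 − rank ∂_1 = 8 − 7 = 1, and the invariant factors of ∂_1 are all 1, so H_0 = Z.
  H_1: rank ker ∂_1 − rank ∂_2 = (24 − 7) − 15 = 2, and the invariant factors of ∂_2 are all 1, so H_1 = Z^2.
  H_2: rank ker ∂_2 − rank ∂_3 = (16 − 15) − 0 = 1, and there is no ∂_3, so H_2 = Z.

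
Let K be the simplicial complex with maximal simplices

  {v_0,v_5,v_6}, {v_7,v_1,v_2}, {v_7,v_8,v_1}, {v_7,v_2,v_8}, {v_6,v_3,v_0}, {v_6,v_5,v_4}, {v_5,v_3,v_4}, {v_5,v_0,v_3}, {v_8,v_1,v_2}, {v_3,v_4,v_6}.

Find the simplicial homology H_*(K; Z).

K has 9 vertices, 15 edges, 10 triangles.
rank ∂_0 = 0, rank ∂_1 = 7 ⇒ b_0 = 9 − 0 − 7 = 2; all invariant factors of ∂_1 are 1 so no torsion. So H_0 ≅ Z^2.
rank ∂_1 = 7, rank ∂_2 = 8 ⇒ b_1 = 15 − 7 − 8 = 0; all invariant factors of ∂_2 are 1 so no torsion. So H_1 ≅ 0.
rank ∂_2 = 8, rank ∂_3 = 0 ⇒ b_2 = 10 − 8 − 0 = 2. So H_2 ≅ Z^2.

H_0 = Z^2,  H_1 = 0,  H_2 = Z^2.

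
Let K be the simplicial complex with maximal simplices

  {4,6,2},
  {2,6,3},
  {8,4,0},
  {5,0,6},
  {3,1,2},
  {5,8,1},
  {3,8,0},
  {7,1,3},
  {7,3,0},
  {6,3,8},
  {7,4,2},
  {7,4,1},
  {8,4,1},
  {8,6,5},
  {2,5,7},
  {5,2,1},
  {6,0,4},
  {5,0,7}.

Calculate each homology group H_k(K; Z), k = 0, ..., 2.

Fix the vertex order 0 < 1 < 2 < 3 < 4 < 5 < 6 < 7 < 8 and write every simplex with vertices in increasing order. Then dim K = 2 and the simplices of K are:

  0-simplices (9): [0], [1], [2], [3], [4], [5], [6], [7], [8]
  1-simplices (27): (27 of them)
  2-simplices (18): [0,3,7], [0,3,8], [0,4,6], [0,4,8], [0,5,6], [0,5,7], [1,2,3], [1,2,5], [1,3,7], [1,4,7], [1,4,8], [1,5,8], [2,3,6], [2,4,6], [2,4,7], [2,5,7], [3,6,8], [5,6,8]

so the chain groups are C_0 ≅ Z^9, C_1 ≅ Z^27, C_2 ≅ Z^18.

The boundary map ∂_1: C_1 → C_0 sends each edge [p,q] (with p < q) to q − p. For instance
  ∂[1,3] = [3] − [1].
This gives a 9×27 integer matrix of rank 8; reducing to Smith normal form yields diagonal entries (1,1,1,1,1,1,1,1).

The boundary map ∂_2: C_2 → C_1 maps a triangle to the signed sum of its edges. For instance
  ∂[3,6,8] = [6,8] − [3,8] + [3,6],
  ∂[1,4,7] = [4,7] − [1,7] + [1,4].
The resulting 27×18 matrix has rank 18, and its Smith normal form has invariant factors (1,1,1,1,1,1,1,1,1,1,1,1,1,1,1,1,1,2).

Now H_k = ker ∂_k / im ∂_{k+1}, so:

  H_0: rank C_0 − rank ∂_1 = 9 − 8 = 1, and the invariant factors of ∂_1 are all 1, so H_0 ≅ Z.
  H_1: rank ker ∂_1 − rank ∂_2 = (27 − 8) − 18 = 1, and ∂_2 has invariant factor 2 > 1, so H_1 ≅ Z ⊕ Z/2.
  H_2: rank ker ∂_2 − rank ∂_3 = (18 − 18) − 0 = 0, and there is no ∂_3, so H_2 ≅ 0.

As a check, the Euler characteristic is 9 − 27 + 18 = 0, which agrees with 1 − 1 + 0 = 0.

H_0 = Z,  H_1 = Z ⊕ Z/2,  H_2 = 0.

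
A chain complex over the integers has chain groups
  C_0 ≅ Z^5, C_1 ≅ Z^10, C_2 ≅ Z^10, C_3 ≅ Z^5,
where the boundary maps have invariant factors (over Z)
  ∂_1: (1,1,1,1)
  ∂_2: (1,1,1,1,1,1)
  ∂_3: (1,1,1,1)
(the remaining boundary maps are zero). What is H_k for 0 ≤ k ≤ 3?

H_0 = Z,  H_1 = 0,  H_2 = 0,  H_3 = Z.

H_0: b_0 = 5 − 0 − 4 = 1; torsion from ∂_1 factors > 1: none. So H_0 = Z.
H_1: b_1 = 10 − 4 − 6 = 0; torsion from ∂_2 factors > 1: none. So H_1 = 0.
H_2: b_2 = 10 − 6 − 4 = 0; torsion from ∂_3 factors > 1: none. So H_2 = 0.
H_3: b_3 = 5 − 4 − 0 = 1; torsion from ∂_4 factors > 1: none. So H_3 = Z.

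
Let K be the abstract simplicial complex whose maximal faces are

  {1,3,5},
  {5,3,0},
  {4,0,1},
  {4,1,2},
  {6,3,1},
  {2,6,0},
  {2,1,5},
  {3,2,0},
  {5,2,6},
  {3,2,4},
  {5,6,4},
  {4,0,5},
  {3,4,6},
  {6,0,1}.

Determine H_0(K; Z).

H_0 = Z.

K has 7 vertices, 21 edges, 14 triangles.
rank ∂_0 = 0, rank ∂_1 = 6 ⇒ b_0 = 7 − 0 − 6 = 1; all invariant factors of ∂_1 are 1 so no torsion. So H_0 = Z.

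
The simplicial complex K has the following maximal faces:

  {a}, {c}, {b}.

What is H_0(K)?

H_0 ≅ Z^3.

K has 3 vertices.
rank ∂_0 = 0, rank ∂_1 = 0 ⇒ b_0 = 3 − 0 − 0 = 3. So H_0 ≅ Z^3.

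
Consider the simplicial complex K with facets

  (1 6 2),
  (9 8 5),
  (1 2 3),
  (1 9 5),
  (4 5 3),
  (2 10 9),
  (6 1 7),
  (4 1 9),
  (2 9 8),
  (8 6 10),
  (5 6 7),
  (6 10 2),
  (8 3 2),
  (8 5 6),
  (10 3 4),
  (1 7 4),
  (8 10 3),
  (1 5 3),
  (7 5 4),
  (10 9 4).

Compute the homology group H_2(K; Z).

Take the total order 1 < 2 < 3 < 4 < 5 < 6 < 7 < 8 < 9 < 10 on the vertex set. Then K (dimension 2) consists of the simplices:

  0-simplices (10): [1], [2], [3], [4], [5], [6], [7], [8], [9], [10]
  1-simplices (30): (30 of them)
  2-simplices (20): (20 of them)

Hence C_0 ≅ Z^10, C_1 ≅ Z^30, C_2 ≅ Z^20.

Boundary ∂_1: C_1 → C_0 sends each edge [p,q] (with p < q) to q − p. For instance
  ∂[3,8] = [8] − [3].
As a 10×30 matrix over Z this has rank 9, with invariant factors (1,1,1,1,1,1,1,1,1).

The boundary map ∂_2: C_2 → C_1 acts by ∂[p,q,r] = [q,r] − [p,r] + [p,q]. For instance
  ∂[5,6,8] = [6,8] − [5,8] + [5,6],
  ∂[1,4,9] = [4,9] − [1,9] + [1,4].
This gives a 30×20 integer matrix of rank 20; reducing to Smith normal form yields diagonal entries (1,1,1,1,1,1,1,1,1,1,1,1,1,1,1,1,1,1,1,2).

From H_k ≅ ker(∂_k) / im(∂_{k+1}) we obtain:

  H_2: rank ker ∂_2 − rank ∂_3 = (20 − 20) − 0 = 0, and there is no ∂_3, so H_2 ≅ 0.

H_2 = 0.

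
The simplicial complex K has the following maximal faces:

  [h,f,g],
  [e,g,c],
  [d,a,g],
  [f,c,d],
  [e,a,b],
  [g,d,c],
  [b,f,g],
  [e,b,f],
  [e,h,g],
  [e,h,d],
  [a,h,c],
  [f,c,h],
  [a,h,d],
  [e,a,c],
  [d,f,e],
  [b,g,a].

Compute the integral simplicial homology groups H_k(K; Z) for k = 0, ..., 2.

H_0 ≅ Z,  H_1 ≅ Z^2,  H_2 ≅ Z.

Fix the vertex order a < b < c < d < e < f < g < h and write every simplex with vertices in increasing order. Then dim K = 2 and the simplices of K are:

  0-simplices (8): a, b, c, d, e, f, g, h
  1-simplices (24): ab, ac, ad, ae, ag, ah, be, bf, bg, cd, ce, cf, cg, ch, de, df, dg, dh, ef, eg, eh, fg, fh, gh
  2-simplices (16): abe, abg, ace, ach, adg, adh, bef, bfg, cdf, cdg, ceg, cfh, def, deh, egh, fgh

Hence C_0 ≅ Z^8, C_1 ≅ Z^24, C_2 ≅ Z^16.

∂_1: C_1 → C_0 sends each edge [p,q] (with p < q) to q − p. For instance
  ∂ab = b − a.
As a 8×24 matrix over Z this has rank 7, with invariant factors (1,1,1,1,1,1,1).

∂_2: C_2 → C_1 sends each 2-simplex [p,q,r] to [q,r] − [p,r] + [p,q]. For instance
  ∂adg = dg − ag + ad,
  ∂ach = ch − ah + ac.
This gives a 24×16 integer matrix of rank 15; reducing to Smith normal form yields diagonal entries (1,1,1,1,1,1,1,1,1,1,1,1,1,1,1).

Computing H_k = (kernel of ∂_k) / (image of ∂_{k+1}):

  H_0: rank C_0 − rank ∂_1 = 8 − 7 = 1, and the invariant factors of ∂_1 are all 1, so H_0 = Z.
  H_1: rank ker ∂_1 − rank ∂_2 = (24 − 7) − 15 = 2, and the invariant factors of ∂_2 are all 1, so H_1 = Z^2.
  H_2: rank ker ∂_2 − rank ∂_3 = (16 − 15) − 0 = 1, and there is no ∂_3, so H_2 = Z.

As a check, the Euler characteristic is 8 − 24 + 16 = 0, which agrees with 1 − 2 + 1 = 0.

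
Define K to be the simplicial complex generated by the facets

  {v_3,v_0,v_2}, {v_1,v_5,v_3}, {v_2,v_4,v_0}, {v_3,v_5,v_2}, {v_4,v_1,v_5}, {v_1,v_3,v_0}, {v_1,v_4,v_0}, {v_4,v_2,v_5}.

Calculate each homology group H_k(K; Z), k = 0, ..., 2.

H_0 ≅ Z,  H_1 = 0,  H_2 ≅ Z.

K has 6 vertices, 12 edges, 8 triangles.
rank ∂_0 = 0, rank ∂_1 = 5 ⇒ b_0 = 6 − 0 − 5 = 1; all invariant factors of ∂_1 are 1 so no torsion. So H_0 ≅ Z.
rank ∂_1 = 5, rank ∂_2 = 7 ⇒ b_1 = 12 − 5 − 7 = 0; all invariant factors of ∂_2 are 1 so no torsion. So H_1 ≅ 0.
rank ∂_2 = 7, rank ∂_3 = 0 ⇒ b_2 = 8 − 7 − 0 = 1. So H_2 ≅ Z.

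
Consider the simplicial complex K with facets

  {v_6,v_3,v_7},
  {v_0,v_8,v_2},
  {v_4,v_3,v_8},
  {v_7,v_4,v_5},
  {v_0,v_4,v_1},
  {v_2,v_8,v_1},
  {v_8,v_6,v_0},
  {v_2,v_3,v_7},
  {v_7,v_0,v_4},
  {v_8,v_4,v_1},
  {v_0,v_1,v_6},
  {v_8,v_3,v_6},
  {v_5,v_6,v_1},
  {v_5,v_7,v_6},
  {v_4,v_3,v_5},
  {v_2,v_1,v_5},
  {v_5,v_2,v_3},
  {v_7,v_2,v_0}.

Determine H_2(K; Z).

H_2 = 0.

Take the total order v_0 < v_1 < v_2 < v_3 < v_4 < v_5 < v_6 < v_7 < v_8 on the vertex set. Then K (dimension 2) consists of the simplices:

  0-simplices (9): [v_0], [v_1], [v_2], [v_3], [v_4], [v_5], [v_6], [v_7], [v_8]
  1-simplices (27): (27 of them)
  2-simplices (18): (18 of them)

so the chain groups are C_0 ≅ Z^9, C_1 ≅ Z^27, C_2 ≅ Z^18.

∂_1: C_1 → C_0 maps an edge to its endpoints' difference, ∂[p,q] = q − p.
This gives a 9×27 integer matrix of rank 8; reducing to Smith normal form yields diagonal entries (1,1,1,1,1,1,1,1).

∂_2: C_2 → C_1 maps a triangle to the signed sum of its edges. For instance
  ∂[v_4,v_5,v_7] = [v_5,v_7] − [v_4,v_7] + [v_4,v_5],
  ∂[v_3,v_4,v_5] = [v_4,v_5] − [v_3,v_5] + [v_3,v_4].
This gives a 27×18 integer matrix of rank 18; reducing to Smith normal form yields diagonal entries (1,1,1,1,1,1,1,1,1,1,1,1,1,1,1,1,1,2).

Computing H_k = (kernel of ∂_k) / (image of ∂_{k+1}):

  H_2: rank ker ∂_2 − rank ∂_3 = (18 − 18) − 0 = 0, and there is no ∂_3, so H_2 ≅ 0.

(K is a triangulation of the Klein bottle.)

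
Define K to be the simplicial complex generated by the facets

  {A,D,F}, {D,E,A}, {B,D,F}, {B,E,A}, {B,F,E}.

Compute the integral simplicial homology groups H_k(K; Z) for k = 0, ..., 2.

H_0 ≅ Z,  H_1 ≅ Z,  H_2 = 0.

Order the vertices as A < B < D < E < F. Listing each simplex with vertices in this order, K has dimension 2 with simplices:

  0-simplices (5): A, B, D, E, F
  1-simplices (10): AB, AD, AE, AF, BD, BE, BF, DE, DF, EF
  2-simplices (5): ABE, ADE, ADF, BDF, BEF

giving chain groups C_0 ≅ Z^5, C_1 ≅ Z^10, C_2 ≅ Z^5.

Boundary ∂_1: C_1 → C_0 sends each edge [p,q] (with p < q) to q − p.
The resulting 5×10 matrix has rank 4, and its Smith normal form has invariant factors (1,1,1,1).

The boundary map ∂_2: C_2 → C_1 sends each 2-simplex [p,q,r] to [q,r] − [p,r] + [p,q]. For instance
  ∂BDF = DF − BF + BD,
  ∂BEF = EF − BF + BE.
This gives a 10×5 integer matrix of rank 5; reducing to Smith normal form yields diagonal entries (1,1,1,1,1).

Computing H_k = (kernel of ∂_k) / (image of ∂_{k+1}):

  H_0: rank C_0 − rank ∂_1 = 5 − 4 = 1, and the invariant factors of ∂_1 are all 1, so H_0 = Z.
  H_1: rank ker ∂_1 − rank ∂_2 = (10 − 4) − 5 = 1, and the invariant factors of ∂_2 are all 1, so H_1 = Z.
  H_2: rank ker ∂_2 − rank ∂_3 = (5 − 5) − 0 = 0, and there is no ∂_3, so H_2 = 0.

As a check, the Euler characteristic is 5 − 10 + 5 = 0, which agrees with 1 − 1 + 0 = 0.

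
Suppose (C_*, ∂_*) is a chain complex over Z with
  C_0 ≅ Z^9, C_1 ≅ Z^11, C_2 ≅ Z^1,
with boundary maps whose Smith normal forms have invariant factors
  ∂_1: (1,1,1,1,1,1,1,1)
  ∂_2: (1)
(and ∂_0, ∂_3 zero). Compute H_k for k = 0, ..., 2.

H_0 ≅ Z,  H_1 ≅ Z^2,  H_2 = 0.

H_0: b_0 = 9 − 0 − 8 = 1; torsion from ∂_1 factors > 1: none. So H_0 ≅ Z.
H_1: b_1 = 11 − 8 − 1 = 2; torsion from ∂_2 factors > 1: none. So H_1 ≅ Z^2.
H_2: b_2 = 1 − 1 − 0 = 0; torsion from ∂_3 factors > 1: none. So H_2 ≅ 0.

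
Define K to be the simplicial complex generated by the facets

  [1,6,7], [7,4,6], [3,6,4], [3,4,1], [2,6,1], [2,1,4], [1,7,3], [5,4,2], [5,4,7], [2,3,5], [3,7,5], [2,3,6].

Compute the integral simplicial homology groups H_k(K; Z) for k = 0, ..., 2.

Take the total order 1 < 2 < 3 < 4 < 5 < 6 < 7 on the vertex set. Then K (dimension 2) consists of the simplices:

  0-simplices (7): [1], [2], [3], [4], [5], [6], [7]
  1-simplices (18): [1,2], [1,3], [1,4], [1,6], [1,7], [2,3], [2,4], [2,5], [2,6], [3,4], [3,5], [3,6], [3,7], [4,5], [4,6], [4,7], [5,7], [6,7]
  2-simplices (12): [1,2,4], [1,2,6], [1,3,4], [1,3,7], [1,6,7], [2,3,5], [2,3,6], [2,4,5], [3,4,6], [3,5,7], [4,5,7], [4,6,7]

so the chain groups are C_0 ≅ Z^7, C_1 ≅ Z^18, C_2 ≅ Z^12.

Boundary ∂_1: C_1 → C_0 sends each edge [p,q] (with p < q) to q − p. For instance
  ∂[3,6] = [6] − [3].
As a 7×18 matrix over Z this has rank 6, with invariant factors (1,1,1,1,1,1).

Boundary ∂_2: C_2 → C_1 acts by ∂[p,q,r] = [q,r] − [p,r] + [p,q]. For instance
  ∂[1,3,7] = [3,7] − [1,7] + [1,3],
  ∂[1,3,4] = [3,4] − [1,4] + [1,3].
The 18×12 boundary matrix has rank 12 and Smith normal form diag(1,1,1,1,1,1,1,1,1,1,1,2).

Reading off H_k = ker ∂_k / im ∂_{k+1}:

  H_0: rank C_0 − rank ∂_1 = 7 − 6 = 1, and the invariant factors of ∂_1 are all 1, so H_0 = Z.
  H_1: rank ker ∂_1 − rank ∂_2 = (18 − 6) − 12 = 0, and ∂_2 has invariant factor 2 > 1, so H_1 = Z/2.
  H_2: rank ker ∂_2 − rank ∂_3 = (12 − 12) − 0 = 0, and there is no ∂_3, so H_2 = 0.

H_0 ≅ Z,  H_1 ≅ Z/2,  H_2 = 0.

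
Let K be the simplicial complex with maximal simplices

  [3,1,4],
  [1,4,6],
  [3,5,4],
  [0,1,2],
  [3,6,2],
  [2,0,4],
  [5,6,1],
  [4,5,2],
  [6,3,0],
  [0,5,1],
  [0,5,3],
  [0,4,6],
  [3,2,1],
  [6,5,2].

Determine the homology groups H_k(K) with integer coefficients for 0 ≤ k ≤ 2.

Take the total order 0 < 1 < 2 < 3 < 4 < 5 < 6 on the vertex set. Then K (dimension 2) consists of the simplices:

  0-simplices (7): [0], [1], [2], [3], [4], [5], [6]
  1-simplices (21): [0,1], [0,2], [0,3], [0,4], [0,5], [0,6], [1,2], [1,3], [1,4], [1,5], [1,6], [2,3], [2,4], [2,5], [2,6], [3,4], [3,5], [3,6], [4,5], [4,6], [5,6]
  2-simplices (14): [0,1,2], [0,1,5], [0,2,4], [0,3,5], [0,3,6], [0,4,6], [1,2,3], [1,3,4], [1,4,6], [1,5,6], [2,3,6], [2,4,5], [2,5,6], [3,4,5]

so the chain groups are C_0 ≅ Z^7, C_1 ≅ Z^21, C_2 ≅ Z^14.

Boundary ∂_1: C_1 → C_0 is given by ∂[p,q] = [q] − [p]. For instance
  ∂[0,6] = [6] − [0].
This gives a 7×21 integer matrix of rank 6; reducing to Smith normal form yields diagonal entries (1,1,1,1,1,1).

The boundary map ∂_2: C_2 → C_1 acts by ∂[p,q,r] = [q,r] − [p,r] + [p,q]. For instance
  ∂[1,2,3] = [2,3] − [1,3] + [1,2],
  ∂[2,4,5] = [4,5] − [2,5] + [2,4].
This gives a 21×14 integer matrix of rank 13; reducing to Smith normal form yields diagonal entries (1,1,1,1,1,1,1,1,1,1,1,1,1).

From H_k ≅ ker(∂_k) / im(∂_{k+1}) we obtain:

  H_0: rank C_0 − rank ∂_1 = 7 − 6 = 1, and the invariant factors of ∂_1 are all 1, so H_0 ≅ Z.
  H_1: rank ker ∂_1 − rank ∂_2 = (21 − 6) − 13 = 2, and the invariant factors of ∂_2 are all 1, so H_1 ≅ Z^2.
  H_2: rank ker ∂_2 − rank ∂_3 = (14 − 13) − 0 = 1, and there is no ∂_3, so H_2 ≅ Z.

H_0 ≅ Z,  H_1 ≅ Z^2,  H_2 ≅ Z.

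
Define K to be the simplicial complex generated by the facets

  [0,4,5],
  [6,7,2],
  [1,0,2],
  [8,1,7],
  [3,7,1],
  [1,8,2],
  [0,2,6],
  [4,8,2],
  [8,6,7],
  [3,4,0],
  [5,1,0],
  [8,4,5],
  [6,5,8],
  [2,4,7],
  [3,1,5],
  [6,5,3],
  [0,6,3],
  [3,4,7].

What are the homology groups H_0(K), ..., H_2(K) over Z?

We work with the vertex ordering 0 < 1 < 2 < 3 < 4 < 5 < 6 < 7 < 8. The simplices of K, each written with vertices in increasing order, are:

  0-simplices (9): [0], [1], [2], [3], [4], [5], [6], [7], [8]
  1-simplices (27): (27 of them)
  2-simplices (18): [0,1,2], [0,1,5], [0,2,6], [0,3,4], [0,3,6], [0,4,5], [1,2,8], [1,3,5], [1,3,7], [1,7,8], [2,4,7], [2,4,8], [2,6,7], [3,4,7], [3,5,6], [4,5,8], [5,6,8], [6,7,8]

giving chain groups C_0 ≅ Z^9, C_1 ≅ Z^27, C_2 ≅ Z^18.

The boundary map ∂_1: C_1 → C_0 sends each edge [p,q] (with p < q) to q − p. For instance
  ∂[6,8] = [8] − [6].
The resulting 9×27 matrix has rank 8, and its Smith normal form has invariant factors (1,1,1,1,1,1,1,1).

Boundary ∂_2: C_2 → C_1 sends each 2-simplex [p,q,r] to [q,r] − [p,r] + [p,q]. For instance
  ∂[1,7,8] = [7,8] − [1,8] + [1,7],
  ∂[1,3,7] = [3,7] − [1,7] + [1,3].
This gives a 27×18 integer matrix of rank 18; reducing to Smith normal form yields diagonal entries (1,1,1,1,1,1,1,1,1,1,1,1,1,1,1,1,1,2).

Computing H_k = (kernel of ∂_k) / (image of ∂_{k+1}):

  H_0: rank C_0 − rank ∂_1 = 9 − 8 = 1, and the invariant factors of ∂_1 are all 1, so H_0 ≅ Z.
  H_1: rank ker ∂_1 − rank ∂_2 = (27 − 8) − 18 = 1, and ∂_2 has invariant factor 2 > 1, so H_1 ≅ Z × Z/2.
  H_2: rank ker ∂_2 − rank ∂_3 = (18 − 18) − 0 = 0, and there is no ∂_3, so H_2 ≅ 0.

As a check, the Euler characteristic is 9 − 27 + 18 = 0, which agrees with 1 − 1 + 0 = 0.
(K is a triangulation of the Klein bottle.)

H_0 = Z,  H_1 = Z × Z/2,  H_2 = 0.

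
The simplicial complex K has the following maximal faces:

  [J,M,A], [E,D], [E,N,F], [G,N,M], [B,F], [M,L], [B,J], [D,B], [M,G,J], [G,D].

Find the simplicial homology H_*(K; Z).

Order the vertices as A < B < D < E < F < G < J < L < M < N. Listing each simplex with vertices in this order, K has dimension 2 with simplices:

  0-simplices (10): A, B, D, E, F, G, J, L, M, N
  1-simplices (16): AJ, AM, BD, BF, BJ, DE, DG, EF, EN, FN, GJ, GM, GN, JM, LM, MN
  2-simplices (4): AJM, EFN, GJM, GMN

giving chain groups C_0 ≅ Z^10, C_1 ≅ Z^16, C_2 ≅ Z^4.

Boundary ∂_1: C_1 → C_0 is given by ∂[p,q] = [q] − [p].
As a 10×16 matrix over Z this has rank 9, with invariant factors (1,1,1,1,1,1,1,1,1).

Boundary ∂_2: C_2 → C_1 acts by ∂[p,q,r] = [q,r] − [p,r] + [p,q]. For instance
  ∂GMN = MN − GN + GM,
  ∂AJM = JM − AM + AJ.
This gives a 16×4 integer matrix of rank 4; reducing to Smith normal form yields diagonal entries (1,1,1,1).

Now H_k = ker ∂_k / im ∂_{k+1}, so:

  H_0: rank C_0 − rank ∂_1 = 10 − 9 = 1, and the invariant factors of ∂_1 are all 1, so H_0 = Z.
  H_1: rank ker ∂_1 − rank ∂_2 = (16 − 9) − 4 = 3, and the invariant factors of ∂_2 are all 1, so H_1 = Z^3.
  H_2: rank ker ∂_2 − rank ∂_3 = (4 − 4) − 0 = 0, and there is no ∂_3, so H_2 = 0.

H_0 ≅ Z,  H_1 ≅ Z^3,  H_2 = 0.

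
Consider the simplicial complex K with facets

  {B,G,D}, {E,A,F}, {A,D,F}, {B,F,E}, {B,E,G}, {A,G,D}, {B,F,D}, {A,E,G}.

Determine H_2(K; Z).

H_2 = Z.

Fix the vertex order A < B < D < E < F < G and write every simplex with vertices in increasing order. Then dim K = 2 and the simplices of K are:

  0-simplices (6): A, B, D, E, F, G
  1-simplices (12): AD, AE, AF, AG, BD, BE, BF, BG, DF, DG, EF, EG
  2-simplices (8): ADF, ADG, AEF, AEG, BDF, BDG, BEF, BEG

Hence C_0 ≅ Z^6, C_1 ≅ Z^12, C_2 ≅ Z^8.

∂_1: C_1 → C_0 maps an edge to its endpoints' difference, ∂[p,q] = q − p. For instance
  ∂AG = G − A.
The resulting 6×12 matrix has rank 5, and its Smith normal form has invariant factors (1,1,1,1,1).

∂_2: C_2 → C_1 maps a triangle to the signed sum of its edges. For instance
  ∂BEF = EF − BF + BE,
  ∂ADF = DF − AF + AD.
The resulting 12×8 matrix has rank 7, and its Smith normal form has invariant factors (1,1,1,1,1,1,1).

From H_k ≅ ker(∂_k) / im(∂_{k+1}) we obtain:

  H_2: rank ker ∂_2 − rank ∂_3 = (8 − 7) − 0 = 1, and there is no ∂_3, so H_2 = Z.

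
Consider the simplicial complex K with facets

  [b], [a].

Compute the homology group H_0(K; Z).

Take the total order a < b on the vertex set. Then K (dimension 0) consists of the simplices:

  0-simplices (2): a, b

Hence C_0 ≅ Z^2.

From H_k ≅ ker(∂_k) / im(∂_{k+1}) we obtain:

  H_0: rank C_0 − rank ∂_1 = 2 − 0 = 2, and there is no ∂_1, so H_0 ≅ Z^2.

H_0 ≅ Z^2.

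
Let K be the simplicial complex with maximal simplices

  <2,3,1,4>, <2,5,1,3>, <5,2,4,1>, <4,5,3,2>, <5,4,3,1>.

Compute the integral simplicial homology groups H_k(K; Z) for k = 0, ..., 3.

K has 5 vertices, 10 edges, 10 triangles, 5 3-simplices.
rank ∂_0 = 0, rank ∂_1 = 4 ⇒ b_0 = 5 − 0 − 4 = 1; all invariant factors of ∂_1 are 1 so no torsion. So H_0 = Z.
rank ∂_1 = 4, rank ∂_2 = 6 ⇒ b_1 = 10 − 4 − 6 = 0; all invariant factors of ∂_2 are 1 so no torsion. So H_1 = 0.
rank ∂_2 = 6, rank ∂_3 = 4 ⇒ b_2 = 10 − 6 − 4 = 0; all invariant factors of ∂_3 are 1 so no torsion. So H_2 = 0.
rank ∂_3 = 4, rank ∂_4 = 0 ⇒ b_3 = 5 − 4 − 0 = 1. So H_3 = Z.

H_0 ≅ Z,  H_1 = 0,  H_2 = 0,  H_3 ≅ Z.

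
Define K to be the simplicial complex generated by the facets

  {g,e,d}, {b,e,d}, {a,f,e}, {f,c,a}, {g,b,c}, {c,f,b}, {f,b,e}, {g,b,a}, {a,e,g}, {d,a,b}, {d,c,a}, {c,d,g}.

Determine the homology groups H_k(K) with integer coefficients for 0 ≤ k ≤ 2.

Take the total order a < b < c < d < e < f < g on the vertex set. Then K (dimension 2) consists of the simplices:

  0-simplices (7): a, b, c, d, e, f, g
  1-simplices (18): ab, ac, ad, ae, af, ag, bc, bd, be, bf, bg, cd, cf, cg, de, dg, ef, eg
  2-simplices (12): abd, abg, acd, acf, aef, aeg, bcf, bcg, bde, bef, cdg, deg

so the chain groups are C_0 ≅ Z^7, C_1 ≅ Z^18, C_2 ≅ Z^12.

Boundary ∂_1: C_1 → C_0 sends each edge [p,q] (with p < q) to q − p.
The resulting 7×18 matrix has rank 6, and its Smith normal form has invariant factors (1,1,1,1,1,1).

∂_2: C_2 → C_1 maps a triangle to the signed sum of its edges. For instance
  ∂acd = cd − ad + ac,
  ∂deg = eg − dg + de.
The 18×12 boundary matrix has rank 12 and Smith normal form diag(1,1,1,1,1,1,1,1,1,1,1,2).

From H_k ≅ ker(∂_k) / im(∂_{k+1}) we obtain:

  H_0: rank C_0 − rank ∂_1 = 7 − 6 = 1, and the invariant factors of ∂_1 are all 1, so H_0 ≅ Z.
  H_1: rank ker ∂_1 − rank ∂_2 = (18 − 6) − 12 = 0, and ∂_2 has invariant factor 2 > 1, so H_1 ≅ Z/2Z.
  H_2: rank ker ∂_2 − rank ∂_3 = (12 − 12) − 0 = 0, and there is no ∂_3, so H_2 ≅ 0.

H_0 = Z,  H_1 = Z/2Z,  H_2 = 0.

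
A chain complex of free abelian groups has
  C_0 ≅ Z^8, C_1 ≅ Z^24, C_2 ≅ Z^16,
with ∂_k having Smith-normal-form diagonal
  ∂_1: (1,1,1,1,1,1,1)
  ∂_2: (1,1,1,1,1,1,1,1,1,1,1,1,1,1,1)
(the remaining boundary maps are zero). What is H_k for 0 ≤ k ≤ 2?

H_0: b_0 = 8 − 0 − 7 = 1; torsion from ∂_1 factors > 1: none. So H_0 = Z.
H_1: b_1 = 24 − 7 − 15 = 2; torsion from ∂_2 factors > 1: none. So H_1 = Z^2.
H_2: b_2 = 16 − 15 − 0 = 1; torsion from ∂_3 factors > 1: none. So H_2 = Z.

H_0 = Z,  H_1 = Z^2,  H_2 = Z.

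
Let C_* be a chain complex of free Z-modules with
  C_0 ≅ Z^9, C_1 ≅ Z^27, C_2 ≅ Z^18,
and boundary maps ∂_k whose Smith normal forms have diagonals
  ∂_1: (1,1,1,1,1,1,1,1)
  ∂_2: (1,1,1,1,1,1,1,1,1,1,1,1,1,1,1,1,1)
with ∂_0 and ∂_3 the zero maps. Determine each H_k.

H_0 = Z,  H_1 = Z^2,  H_2 = Z.

H_0: b_0 = 9 − 0 − 8 = 1; torsion from ∂_1 factors > 1: none. So H_0 = Z.
H_1: b_1 = 27 − 8 − 17 = 2; torsion from ∂_2 factors > 1: none. So H_1 = Z^2.
H_2: b_2 = 18 − 17 − 0 = 1; torsion from ∂_3 factors > 1: none. So H_2 = Z.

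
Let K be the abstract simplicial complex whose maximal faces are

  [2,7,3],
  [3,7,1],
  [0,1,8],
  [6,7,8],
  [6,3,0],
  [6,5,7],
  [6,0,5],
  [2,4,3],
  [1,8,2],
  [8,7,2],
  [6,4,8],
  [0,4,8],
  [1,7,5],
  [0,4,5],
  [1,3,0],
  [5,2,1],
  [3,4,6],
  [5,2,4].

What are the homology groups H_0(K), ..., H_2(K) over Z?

H_0 = Z,  H_1 = Z ⊕ Z/2Z,  H_2 = 0.

Take the total order 0 < 1 < 2 < 3 < 4 < 5 < 6 < 7 < 8 on the vertex set. Then K (dimension 2) consists of the simplices:

  0-simplices (9): [0], [1], [2], [3], [4], [5], [6], [7], [8]
  1-simplices (27): (27 of them)
  2-simplices (18): [0,1,3], [0,1,8], [0,3,6], [0,4,5], [0,4,8], [0,5,6], [1,2,5], [1,2,8], [1,3,7], [1,5,7], [2,3,4], [2,3,7], [2,4,5], [2,7,8], [3,4,6], [4,6,8], [5,6,7], [6,7,8]

giving chain groups C_0 ≅ Z^9, C_1 ≅ Z^27, C_2 ≅ Z^18.

Boundary ∂_1: C_1 → C_0 is given by ∂[p,q] = [q] − [p]. For instance
  ∂[2,8] = [8] − [2].
As a 9×27 matrix over Z this has rank 8, with invariant factors (1,1,1,1,1,1,1,1).

The boundary map ∂_2: C_2 → C_1 acts by ∂[p,q,r] = [q,r] − [p,r] + [p,q]. For instance
  ∂[2,7,8] = [7,8] − [2,8] + [2,7],
  ∂[0,5,6] = [5,6] − [0,6] + [0,5].
This gives a 27×18 integer matrix of rank 18; reducing to Smith normal form yields diagonal entries (1,1,1,1,1,1,1,1,1,1,1,1,1,1,1,1,1,2).

Computing H_k = (kernel of ∂_k) / (image of ∂_{k+1}):

  H_0: rank C_0 − rank ∂_1 = 9 − 8 = 1, and the invariant factors of ∂_1 are all 1, so H_0 ≅ Z.
  H_1: rank ker ∂_1 − rank ∂_2 = (27 − 8) − 18 = 1, and ∂_2 has invariant factor 2 > 1, so H_1 ≅ Z ⊕ Z/2Z.
  H_2: rank ker ∂_2 − rank ∂_3 = (18 − 18) − 0 = 0, and there is no ∂_3, so H_2 ≅ 0.

(K is a triangulation of the Klein bottle.)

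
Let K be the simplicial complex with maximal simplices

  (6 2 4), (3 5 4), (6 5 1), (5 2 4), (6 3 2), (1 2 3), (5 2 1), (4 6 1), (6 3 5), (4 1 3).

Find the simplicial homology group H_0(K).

We work with the vertex ordering 1 < 2 < 3 < 4 < 5 < 6. The simplices of K, each written with vertices in increasing order, are:

  0-simplices (6): [1], [2], [3], [4], [5], [6]
  1-simplices (15): [1,2], [1,3], [1,4], [1,5], [1,6], [2,3], [2,4], [2,5], [2,6], [3,4], [3,5], [3,6], [4,5], [4,6], [5,6]
  2-simplices (10): [1,2,3], [1,2,5], [1,3,4], [1,4,6], [1,5,6], [2,3,6], [2,4,5], [2,4,6], [3,4,5], [3,5,6]

Hence C_0 ≅ Z^6, C_1 ≅ Z^15, C_2 ≅ Z^10.

Boundary ∂_1: C_1 → C_0 sends each edge [p,q] (with p < q) to q − p. For instance
  ∂[1,5] = [5] − [1].
The 6×15 boundary matrix has rank 5 and Smith normal form diag(1,1,1,1,1).

∂_2: C_2 → C_1 sends each 2-simplex [p,q,r] to [q,r] − [p,r] + [p,q]. For instance
  ∂[1,2,3] = [2,3] − [1,3] + [1,2],
  ∂[2,3,6] = [3,6] − [2,6] + [2,3].
The resulting 15×10 matrix has rank 10, and its Smith normal form has invariant factors (1,1,1,1,1,1,1,1,1,2).

Now H_k = ker ∂_k / im ∂_{k+1}, so:

  H_0: rank C_0 − rank ∂_1 = 6 − 5 = 1, and the invariant factors of ∂_1 are all 1, so H_0 = Z.

H_0 = Z.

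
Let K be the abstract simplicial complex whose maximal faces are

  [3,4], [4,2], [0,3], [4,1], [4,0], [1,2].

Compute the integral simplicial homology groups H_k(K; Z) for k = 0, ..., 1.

H_0 ≅ Z,  H_1 ≅ Z^2.

K has 5 vertices, 6 edges.
rank ∂_0 = 0, rank ∂_1 = 4 ⇒ b_0 = 5 − 0 − 4 = 1; all invariant factors of ∂_1 are 1 so no torsion. So H_0 = Z.
rank ∂_1 = 4, rank ∂_2 = 0 ⇒ b_1 = 6 − 4 − 0 = 2. So H_1 = Z^2.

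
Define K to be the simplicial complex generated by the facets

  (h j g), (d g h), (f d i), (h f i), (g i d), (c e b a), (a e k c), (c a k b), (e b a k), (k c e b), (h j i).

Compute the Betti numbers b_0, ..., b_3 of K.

We work with the vertex ordering a < b < c < d < e < f < g < h < i < j < k. The simplices of K, each written with vertices in increasing order, are:

  0-simplices (11): a, b, c, d, e, f, g, h, i, j, k
  1-simplices (22): ab, ac, ae, ak, bc, be, bk, ce, ck, df, dg, dh, di, ek, fh, fi, gh, gi, gj, hi, hj, ij
  2-simplices (16): abc, abe, abk, ace, ack, aek, bce, bck, bek, cek, dfi, dgh, dgi, fhi, ghj, hij
  3-simplices (5): abce, abck, abek, acek, bcek

giving chain groups C_0 ≅ Z^11, C_1 ≅ Z^22, C_2 ≅ Z^16, C_3 ≅ Z^5.

Boundary ∂_1: C_1 → C_0 is given by ∂[p,q] = [q] − [p].
This gives a 11×22 integer matrix of rank 9; reducing to Smith normal form yields diagonal entries (1,1,1,1,1,1,1,1,1).

The boundary map ∂_2: C_2 → C_1 sends each 2-simplex [p,q,r] to [q,r] − [p,r] + [p,q]. For instance
  ∂hij = ij − hj + hi,
  ∂bce = ce − be + bc.
The 22×16 boundary matrix has rank 12 and Smith normal form diag(1,1,1,1,1,1,1,1,1,1,1,1).

Boundary ∂_3: C_3 → C_2 sends each 3-simplex σ to the alternating sum Σ_i (−1)^i (σ with its i-th vertex removed). For instance
  ∂abck = bck − ack + abk − abc,
  ∂abek = bek − aek + abk − abe.
The 16×5 boundary matrix has rank 4 and Smith normal form diag(1,1,1,1).

Reading off H_k = ker ∂_k / im ∂_{k+1}:

  H_0: rank C_0 − rank ∂_1 = 11 − 9 = 2, and the invariant factors of ∂_1 are all 1, so H_0 = Z^2.
  H_1: rank ker ∂_1 − rank ∂_2 = (22 − 9) − 12 = 1, and the invariant factors of ∂_2 are all 1, so H_1 = Z.
  H_2: rank ker ∂_2 − rank ∂_3 = (16 − 12) − 4 = 0, and the invariant factors of ∂_3 are all 1, so H_2 = 0.
  H_3: rank ker ∂_3 − rank ∂_4 = (5 − 4) − 0 = 1, and there is no ∂_4, so H_3 = Z.

Hence the Betti numbers are b_0 = 2, b_1 = 1, b_2 = 0, b_3 = 1.

b_0 = 2, b_1 = 1, b_2 = 0, b_3 = 1.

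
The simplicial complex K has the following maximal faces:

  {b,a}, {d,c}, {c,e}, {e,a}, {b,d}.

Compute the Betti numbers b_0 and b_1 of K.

We work with the vertex ordering a < b < c < d < e. The simplices of K, each written with vertices in increasing order, are:

  0-simplices (5): a, b, c, d, e
  1-simplices (5): ab, ae, bd, cd, ce

giving chain groups C_0 ≅ Z^5, C_1 ≅ Z^5.

∂_1: C_1 → C_0 maps an edge to its endpoints' difference, ∂[p,q] = q − p. For instance
  ∂ab = b − a.
The 5×5 boundary matrix has rank 4 and Smith normal form diag(1,1,1,1).

From H_k ≅ ker(∂_k) / im(∂_{k+1}) we obtain:

  H_0: rank C_0 − rank ∂_1 = 5 − 4 = 1, and the invariant factors of ∂_1 are all 1, so H_0 = Z.
  H_1: rank ker ∂_1 − rank ∂_2 = (5 − 4) − 0 = 1, and there is no ∂_2, so H_1 = Z.

(K is a triangulation of the circle S^1.)

Hence the Betti numbers are b_0 = 1, b_1 = 1.

b_0 = 1, b_1 = 1.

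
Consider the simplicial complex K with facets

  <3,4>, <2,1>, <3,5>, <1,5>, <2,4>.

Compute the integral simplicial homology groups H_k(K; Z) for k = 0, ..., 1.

Take the total order 1 < 2 < 3 < 4 < 5 on the vertex set. Then K (dimension 1) consists of the simplices:

  0-simplices (5): [1], [2], [3], [4], [5]
  1-simplices (5): [1,2], [1,5], [2,4], [3,4], [3,5]

Hence C_0 ≅ Z^5, C_1 ≅ Z^5.

The boundary map ∂_1: C_1 → C_0 is given by ∂[p,q] = [q] − [p]. For instance
  ∂[3,5] = [5] − [3].
This gives a 5×5 integer matrix of rank 4; reducing to Smith normal form yields diagonal entries (1,1,1,1).

Reading off H_k = ker ∂_k / im ∂_{k+1}:

  H_0: rank C_0 − rank ∂_1 = 5 − 4 = 1, and the invariant factors of ∂_1 are all 1, so H_0 = Z.
  H_1: rank ker ∂_1 − rank ∂_2 = (5 − 4) − 0 = 1, and there is no ∂_2, so H_1 = Z.

(K is a triangulation of the circle S^1.)

H_0 = Z,  H_1 = Z.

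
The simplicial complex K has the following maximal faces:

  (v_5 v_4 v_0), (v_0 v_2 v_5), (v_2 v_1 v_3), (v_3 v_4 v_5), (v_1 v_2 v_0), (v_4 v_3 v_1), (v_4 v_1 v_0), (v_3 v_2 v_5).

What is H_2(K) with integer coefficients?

Order the vertices as v_0 < v_1 < v_2 < v_3 < v_4 < v_5. Listing each simplex with vertices in this order, K has dimension 2 with simplices:

  0-simplices (6): [v_0], [v_1], [v_2], [v_3], [v_4], [v_5]
  1-simplices (12): [v_0,v_1], [v_0,v_2], [v_0,v_4], [v_0,v_5], [v_1,v_2], [v_1,v_3], [v_1,v_4], [v_2,v_3], [v_2,v_5], [v_3,v_4], [v_3,v_5], [v_4,v_5]
  2-simplices (8): [v_0,v_1,v_2], [v_0,v_1,v_4], [v_0,v_2,v_5], [v_0,v_4,v_5], [v_1,v_2,v_3], [v_1,v_3,v_4], [v_2,v_3,v_5], [v_3,v_4,v_5]

giving chain groups C_0 ≅ Z^6, C_1 ≅ Z^12, C_2 ≅ Z^8.

The boundary map ∂_1: C_1 → C_0 sends each edge [p,q] (with p < q) to q − p.
The 6×12 boundary matrix has rank 5 and Smith normal form diag(1,1,1,1,1).

∂_2: C_2 → C_1 maps a triangle to the signed sum of its edges. For instance
  ∂[v_0,v_1,v_2] = [v_1,v_2] − [v_0,v_2] + [v_0,v_1],
  ∂[v_3,v_4,v_5] = [v_4,v_5] − [v_3,v_5] + [v_3,v_4].
The 12×8 boundary matrix has rank 7 and Smith normal form diag(1,1,1,1,1,1,1).

From H_k ≅ ker(∂_k) / im(∂_{k+1}) we obtain:

  H_2: rank ker ∂_2 − rank ∂_3 = (8 − 7) − 0 = 1, and there is no ∂_3, so H_2 ≅ Z.

H_2 ≅ Z.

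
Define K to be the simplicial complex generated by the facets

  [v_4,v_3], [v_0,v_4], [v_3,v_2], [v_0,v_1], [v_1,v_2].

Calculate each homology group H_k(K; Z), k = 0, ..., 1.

H_0 = Z,  H_1 = Z.

We work with the vertex ordering v_0 < v_1 < v_2 < v_3 < v_4. The simplices of K, each written with vertices in increasing order, are:

  0-simplices (5): [v_0], [v_1], [v_2], [v_3], [v_4]
  1-simplices (5): [v_0,v_1], [v_0,v_4], [v_1,v_2], [v_2,v_3], [v_3,v_4]

Hence C_0 ≅ Z^5, C_1 ≅ Z^5.

Boundary ∂_1: C_1 → C_0 is given by ∂[p,q] = [q] − [p]. For instance
  ∂[v_3,v_4] = [v_4] − [v_3].
This gives a 5×5 integer matrix of rank 4; reducing to Smith normal form yields diagonal entries (1,1,1,1).

From H_k ≅ ker(∂_k) / im(∂_{k+1}) we obtain:

  H_0: rank C_0 − rank ∂_1 = 5 − 4 = 1, and the invariant factors of ∂_1 are all 1, so H_0 ≅ Z.
  H_1: rank ker ∂_1 − rank ∂_2 = (5 − 4) − 0 = 1, and there is no ∂_2, so H_1 ≅ Z.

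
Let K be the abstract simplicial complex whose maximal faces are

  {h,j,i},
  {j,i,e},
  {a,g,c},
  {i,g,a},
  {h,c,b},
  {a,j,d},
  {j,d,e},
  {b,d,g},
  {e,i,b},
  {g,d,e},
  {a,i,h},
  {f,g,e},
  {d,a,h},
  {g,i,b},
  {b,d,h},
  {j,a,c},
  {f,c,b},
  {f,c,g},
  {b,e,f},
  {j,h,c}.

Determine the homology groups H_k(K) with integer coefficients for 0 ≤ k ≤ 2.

H_0 ≅ Z,  H_1 ≅ Z ⊕ Z/2Z,  H_2 = 0.

Take the total order a < b < c < d < e < f < g < h < i < j on the vertex set. Then K (dimension 2) consists of the simplices:

  0-simplices (10): a, b, c, d, e, f, g, h, i, j
  1-simplices (30): ac, ad, ag, ah, ai, aj, bc, bd, be, bf, bg, bh, bi, cf, cg, ch, cj, de, dg, dh, dj, ef, eg, ei, ej, fg, gi, hi, hj, ij
  2-simplices (20): acg, acj, adh, adj, agi, ahi, bcf, bch, bdg, bdh, bef, bei, bgi, cfg, chj, deg, dej, efg, eij, hij

Hence C_0 ≅ Z^10, C_1 ≅ Z^30, C_2 ≅ Z^20.

The boundary map ∂_1: C_1 → C_0 maps an edge to its endpoints' difference, ∂[p,q] = q − p. For instance
  ∂aj = j − a.
This gives a 10×30 integer matrix of rank 9; reducing to Smith normal form yields diagonal entries (1,1,1,1,1,1,1,1,1).

The boundary map ∂_2: C_2 → C_1 maps a triangle to the signed sum of its edges. For instance
  ∂bdg = dg − bg + bd,
  ∂ahi = hi − ai + ah.
The 30×20 boundary matrix has rank 20 and Smith normal form diag(1,1,1,1,1,1,1,1,1,1,1,1,1,1,1,1,1,1,1,2).

Computing H_k = (kernel of ∂_k) / (image of ∂_{k+1}):

  H_0: rank C_0 − rank ∂_1 = 10 − 9 = 1, and the invariant factors of ∂_1 are all 1, so H_0 ≅ Z.
  H_1: rank ker ∂_1 − rank ∂_2 = (30 − 9) − 20 = 1, and ∂_2 has invariant factor 2 > 1, so H_1 ≅ Z ⊕ Z/2Z.
  H_2: rank ker ∂_2 − rank ∂_3 = (20 − 20) − 0 = 0, and there is no ∂_3, so H_2 ≅ 0.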